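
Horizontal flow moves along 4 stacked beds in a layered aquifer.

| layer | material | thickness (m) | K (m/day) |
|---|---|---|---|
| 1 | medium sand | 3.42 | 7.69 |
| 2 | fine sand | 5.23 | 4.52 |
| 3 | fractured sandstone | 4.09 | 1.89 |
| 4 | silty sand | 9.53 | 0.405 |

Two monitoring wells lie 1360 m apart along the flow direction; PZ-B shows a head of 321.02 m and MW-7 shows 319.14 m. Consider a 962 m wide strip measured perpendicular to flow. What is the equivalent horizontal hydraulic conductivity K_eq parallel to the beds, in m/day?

2.76

Flow is parallel to layering, so each bed carries its own Darcy discharge and the transmissivities add.
Σ(K_i·b_i) = 7.69×3.42 + 4.52×5.23 + 1.89×4.09 + 0.405×9.53 = 61.53 m²/day.
Total thickness b = 22.27 m, so K_eq = Σ(K_i·b_i)/b = 2.763 m/day.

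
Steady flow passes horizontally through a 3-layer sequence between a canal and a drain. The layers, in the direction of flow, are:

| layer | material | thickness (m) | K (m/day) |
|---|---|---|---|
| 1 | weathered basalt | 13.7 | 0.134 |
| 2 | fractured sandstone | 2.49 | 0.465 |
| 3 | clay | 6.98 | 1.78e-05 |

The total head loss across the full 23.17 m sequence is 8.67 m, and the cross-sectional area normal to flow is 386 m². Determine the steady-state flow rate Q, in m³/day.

0.00853

Flow is perpendicular to layering, so the layers act in series and the equivalent K is the thickness-weighted harmonic mean.
Total thickness L = 13.7 + 2.49 + 6.98 = 23.17 m.
Σ(b_i/K_i) = 13.7/0.134 + 2.49/0.465 + 6.98/1.78e-05 = 3.922e+05 d.
K_eq = L / Σ(b_i/K_i) = 23.17 / 3.922e+05 = 5.907e-05 m/day.
Q = K_eq · A · (Δh/L) = 5.907e-05 × 386 × (8.67/23.17) = 0.008532 m³/day.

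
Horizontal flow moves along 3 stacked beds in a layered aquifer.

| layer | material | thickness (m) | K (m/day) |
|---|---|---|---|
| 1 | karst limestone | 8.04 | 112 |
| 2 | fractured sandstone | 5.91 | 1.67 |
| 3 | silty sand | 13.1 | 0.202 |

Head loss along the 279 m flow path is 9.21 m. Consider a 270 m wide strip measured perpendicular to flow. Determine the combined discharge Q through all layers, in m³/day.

8140

Flow is parallel to layering, so each bed carries its own Darcy discharge and the transmissivities add.
Σ(K_i·b_i) = 112×8.04 + 1.67×5.91 + 0.202×13.1 = 913.0 m²/day.
Hydraulic gradient i = Δh / L = 9.21 / 279 = 0.03301.
Q = Σ(K_i·b_i) · W · i = 913.0 × 270 × 0.03301 = 8137 m³/day.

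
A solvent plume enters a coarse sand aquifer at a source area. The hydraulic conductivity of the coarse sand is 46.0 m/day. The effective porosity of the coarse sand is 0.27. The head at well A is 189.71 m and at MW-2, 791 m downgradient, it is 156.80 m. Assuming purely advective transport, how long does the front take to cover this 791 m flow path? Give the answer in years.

0.306

Hydraulic gradient i = (189.71 − 156.80) / 791 = 32.91 / 791 = 0.04161.
Darcy flux q = K · i = 46.00 × 0.04161 = 1.914 m/day.
Seepage velocity v = q / n_e = 1.914 / 0.27 = 7.088 m/day.
Travel time t = L / v = 791 / 7.088 = 111.6 days = 0.3055 years.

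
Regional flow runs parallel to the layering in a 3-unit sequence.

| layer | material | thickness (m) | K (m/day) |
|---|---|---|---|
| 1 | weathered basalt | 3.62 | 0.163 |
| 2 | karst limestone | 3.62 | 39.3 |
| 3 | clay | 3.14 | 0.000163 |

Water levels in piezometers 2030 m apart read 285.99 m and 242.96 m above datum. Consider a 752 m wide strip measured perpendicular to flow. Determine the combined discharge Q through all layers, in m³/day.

Flow is parallel to layering, so each bed carries its own Darcy discharge and the transmissivities add.
Σ(K_i·b_i) = 0.163×3.62 + 39.3×3.62 + 0.000163×3.14 = 142.9 m²/day.
Hydraulic gradient i = (285.99 − 242.96) / 2030 = 43.03 / 2030 = 0.02120.
Q = Σ(K_i·b_i) · W · i = 142.9 × 752 × 0.02120 = 2277 m³/day.

2280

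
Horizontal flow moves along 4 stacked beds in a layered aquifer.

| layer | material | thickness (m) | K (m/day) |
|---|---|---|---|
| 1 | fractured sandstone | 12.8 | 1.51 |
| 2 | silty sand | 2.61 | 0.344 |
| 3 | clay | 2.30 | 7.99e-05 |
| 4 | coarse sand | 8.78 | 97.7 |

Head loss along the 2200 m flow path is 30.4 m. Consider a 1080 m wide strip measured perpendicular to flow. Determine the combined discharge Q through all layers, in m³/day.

Flow is parallel to layering, so each bed carries its own Darcy discharge and the transmissivities add.
Σ(K_i·b_i) = 1.51×12.8 + 0.344×2.61 + 7.99e-05×2.30 + 97.7×8.78 = 878.0 m²/day.
Hydraulic gradient i = Δh / L = 30.4 / 2200 = 0.01382.
Q = Σ(K_i·b_i) · W · i = 878.0 × 1080 × 0.01382 = 13103 m³/day.

13100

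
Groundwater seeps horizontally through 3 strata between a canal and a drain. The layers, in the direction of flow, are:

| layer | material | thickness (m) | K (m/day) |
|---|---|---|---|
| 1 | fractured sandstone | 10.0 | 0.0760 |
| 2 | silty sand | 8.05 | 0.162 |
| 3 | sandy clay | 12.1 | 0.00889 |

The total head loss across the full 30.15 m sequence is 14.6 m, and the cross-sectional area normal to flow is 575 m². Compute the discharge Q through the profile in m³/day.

Flow is perpendicular to layering, so the layers act in series and the equivalent K is the thickness-weighted harmonic mean.
Total thickness L = 10.0 + 8.05 + 12.1 = 30.15 m.
Σ(b_i/K_i) = 10.0/0.0760 + 8.05/0.162 + 12.1/0.00889 = 1542 d.
K_eq = L / Σ(b_i/K_i) = 30.15 / 1542 = 0.01955 m/day.
Q = K_eq · A · (Δh/L) = 0.01955 × 575 × (14.6/30.15) = 5.443 m³/day.

5.44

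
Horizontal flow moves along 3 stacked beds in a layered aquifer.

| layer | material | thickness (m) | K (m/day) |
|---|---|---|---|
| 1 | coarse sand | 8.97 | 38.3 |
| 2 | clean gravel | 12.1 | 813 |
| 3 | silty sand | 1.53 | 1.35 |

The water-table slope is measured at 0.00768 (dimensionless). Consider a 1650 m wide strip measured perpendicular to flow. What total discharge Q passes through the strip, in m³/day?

Flow is parallel to layering, so each bed carries its own Darcy discharge and the transmissivities add.
Σ(K_i·b_i) = 38.3×8.97 + 813×12.1 + 1.35×1.53 = 10183 m²/day.
Hydraulic gradient i = 0.00768.
Q = Σ(K_i·b_i) · W · i = 10183 × 1650 × 0.007680 = 1.290e+05 m³/day.

129000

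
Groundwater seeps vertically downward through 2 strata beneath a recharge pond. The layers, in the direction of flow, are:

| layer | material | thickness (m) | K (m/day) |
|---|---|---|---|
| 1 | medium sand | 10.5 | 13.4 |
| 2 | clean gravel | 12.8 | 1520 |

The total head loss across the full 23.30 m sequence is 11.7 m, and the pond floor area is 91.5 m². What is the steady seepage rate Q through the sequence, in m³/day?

1350

Flow is perpendicular to layering, so the layers act in series and the equivalent K is the thickness-weighted harmonic mean.
Total thickness L = 10.5 + 12.8 = 23.30 m.
Σ(b_i/K_i) = 10.5/13.4 + 12.8/1520 = 0.7920 d.
K_eq = L / Σ(b_i/K_i) = 23.30 / 0.7920 = 29.42 m/day.
Q = K_eq · A · (Δh/L) = 29.42 × 91.5 × (11.7/23.30) = 1352 m³/day.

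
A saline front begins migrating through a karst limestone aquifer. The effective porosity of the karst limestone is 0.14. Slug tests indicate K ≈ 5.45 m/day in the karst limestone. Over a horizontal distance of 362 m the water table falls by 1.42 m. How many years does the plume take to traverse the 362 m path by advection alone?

6.49

Hydraulic gradient i = Δh / L = 1.42 / 362 = 0.003923.
Darcy flux q = K · i = 5.450 × 0.003923 = 0.02138 m/day.
Seepage velocity v = q / n_e = 0.02138 / 0.14 = 0.1527 m/day.
Travel time t = L / v = 362 / 0.1527 = 2371 days = 6.490 years.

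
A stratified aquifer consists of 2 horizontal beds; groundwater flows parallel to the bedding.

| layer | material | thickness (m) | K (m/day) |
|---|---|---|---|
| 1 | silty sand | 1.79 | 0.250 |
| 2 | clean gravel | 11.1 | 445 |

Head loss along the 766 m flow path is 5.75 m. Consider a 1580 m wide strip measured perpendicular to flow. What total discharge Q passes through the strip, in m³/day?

Flow is parallel to layering, so each bed carries its own Darcy discharge and the transmissivities add.
Σ(K_i·b_i) = 0.250×1.79 + 445×11.1 = 4940 m²/day.
Hydraulic gradient i = Δh / L = 5.75 / 766 = 0.007507.
Q = Σ(K_i·b_i) · W · i = 4940 × 1580 × 0.007507 = 58589 m³/day.

58600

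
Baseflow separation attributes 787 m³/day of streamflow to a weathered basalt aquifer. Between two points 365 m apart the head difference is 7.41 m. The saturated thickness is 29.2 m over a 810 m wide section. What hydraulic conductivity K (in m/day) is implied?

Cross-sectional area A = 810 × 29.2 = 23652 m².
Hydraulic gradient i = Δh / L = 7.41 / 365 = 0.02030.
From Q = K·A·i, K = Q / (A·i) = 787 / (23652 × 0.02030) = 1.639 m/day.

1.64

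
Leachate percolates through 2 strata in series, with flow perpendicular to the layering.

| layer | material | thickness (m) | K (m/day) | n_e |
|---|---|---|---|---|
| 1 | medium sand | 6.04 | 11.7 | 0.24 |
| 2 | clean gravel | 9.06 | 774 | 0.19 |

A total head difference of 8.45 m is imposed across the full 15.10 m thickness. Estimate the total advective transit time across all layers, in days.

0.198

With flow normal to the layers, continuity requires the same specific discharge q through every layer.
Σ(b_i/K_i) = 6.04/11.7 + 9.06/774 = 0.5279 d.
q = Δh / Σ(b_i/K_i) = 8.45 / 0.5279 = 16.01 m/day.
In each layer the seepage velocity is v_i = q/n_i, so the layer transit time is t_i = b_i·n_i / q:
  layer 1 (medium sand): t_1 = 6.04 × 0.24 / 16.01 = 0.09057 d
  layer 2 (clean gravel): t_2 = 9.06 × 0.19 / 16.01 = 0.1076 d
Total t = Σ t_i = 0.1981 days.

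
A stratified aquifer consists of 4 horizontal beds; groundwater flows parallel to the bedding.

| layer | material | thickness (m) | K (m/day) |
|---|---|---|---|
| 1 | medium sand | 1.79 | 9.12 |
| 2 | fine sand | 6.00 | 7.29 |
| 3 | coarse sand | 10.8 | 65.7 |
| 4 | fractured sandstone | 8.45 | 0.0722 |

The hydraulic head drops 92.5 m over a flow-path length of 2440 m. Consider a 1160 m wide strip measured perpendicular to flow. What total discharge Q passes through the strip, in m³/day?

Flow is parallel to layering, so each bed carries its own Darcy discharge and the transmissivities add.
Σ(K_i·b_i) = 9.12×1.79 + 7.29×6.00 + 65.7×10.8 + 0.0722×8.45 = 770.2 m²/day.
Hydraulic gradient i = Δh / L = 92.5 / 2440 = 0.03791.
Q = Σ(K_i·b_i) · W · i = 770.2 × 1160 × 0.03791 = 33871 m³/day.

33900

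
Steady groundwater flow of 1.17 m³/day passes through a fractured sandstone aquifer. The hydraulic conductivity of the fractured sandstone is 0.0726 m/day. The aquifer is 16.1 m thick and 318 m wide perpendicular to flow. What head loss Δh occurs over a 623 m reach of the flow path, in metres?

Cross-sectional area A = 318 × 16.1 = 5120 m².
From Q = K·A·i, i = Q / (K·A) = 1.17 / (0.07260 × 5120) = 0.003148.
Head loss Δh = i · L = 0.003148 × 623 = 1.961 m.

1.96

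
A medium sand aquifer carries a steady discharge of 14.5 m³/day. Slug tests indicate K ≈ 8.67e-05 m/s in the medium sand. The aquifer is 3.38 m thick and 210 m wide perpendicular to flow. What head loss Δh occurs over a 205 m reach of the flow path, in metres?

0.559

Convert K: 8.67e-05 m/s × 86400 = 7.491 m/day.
Cross-sectional area A = 210 × 3.38 = 709.8 m².
From Q = K·A·i, i = Q / (K·A) = 14.5 / (7.491 × 709.8) = 0.002727.
Head loss Δh = i · L = 0.002727 × 205 = 0.5591 m.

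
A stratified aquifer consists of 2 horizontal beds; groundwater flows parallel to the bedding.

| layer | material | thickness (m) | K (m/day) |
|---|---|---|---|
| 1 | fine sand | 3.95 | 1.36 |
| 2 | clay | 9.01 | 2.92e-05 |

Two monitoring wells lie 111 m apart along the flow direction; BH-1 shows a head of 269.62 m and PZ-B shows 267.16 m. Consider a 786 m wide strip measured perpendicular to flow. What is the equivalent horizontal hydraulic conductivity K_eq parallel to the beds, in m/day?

0.415

Flow is parallel to layering, so each bed carries its own Darcy discharge and the transmissivities add.
Σ(K_i·b_i) = 1.36×3.95 + 2.92e-05×9.01 = 5.372 m²/day.
Total thickness b = 12.96 m, so K_eq = Σ(K_i·b_i)/b = 0.4145 m/day.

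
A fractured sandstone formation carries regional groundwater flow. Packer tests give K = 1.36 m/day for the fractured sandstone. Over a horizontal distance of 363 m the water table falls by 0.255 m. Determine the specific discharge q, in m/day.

Hydraulic gradient i = Δh / L = 0.255 / 363 = 0.0007025.
Specific discharge q = K · i = 1.360 × 0.0007025 = 0.0009554 m/day.

0.000955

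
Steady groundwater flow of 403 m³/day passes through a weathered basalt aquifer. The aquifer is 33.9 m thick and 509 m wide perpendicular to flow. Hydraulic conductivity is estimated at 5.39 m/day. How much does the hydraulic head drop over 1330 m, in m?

Cross-sectional area A = 509 × 33.9 = 17255 m².
From Q = K·A·i, i = Q / (K·A) = 403 / (5.390 × 17255) = 0.004333.
Head loss Δh = i · L = 0.004333 × 1330 = 5.763 m.

5.76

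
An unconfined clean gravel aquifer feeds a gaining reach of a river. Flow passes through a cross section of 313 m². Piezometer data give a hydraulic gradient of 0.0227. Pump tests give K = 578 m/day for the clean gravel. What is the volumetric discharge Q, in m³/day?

4110

Hydraulic gradient i = 0.0227.
Darcy's law: Q = K · A · i = 578.0 × 313.0 × 0.02270 = 4107 m³/day.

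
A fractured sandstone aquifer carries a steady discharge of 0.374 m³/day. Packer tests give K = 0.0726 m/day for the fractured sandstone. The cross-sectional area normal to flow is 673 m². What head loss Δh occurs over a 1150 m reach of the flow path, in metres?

8.80

From Q = K·A·i, i = Q / (K·A) = 0.374 / (0.07260 × 673.0) = 0.007655.
Head loss Δh = i · L = 0.007655 × 1150 = 8.803 m.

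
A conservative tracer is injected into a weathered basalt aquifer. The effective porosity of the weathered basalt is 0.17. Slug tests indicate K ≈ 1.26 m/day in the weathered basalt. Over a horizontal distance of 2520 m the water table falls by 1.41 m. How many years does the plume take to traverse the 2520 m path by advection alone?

1660

Hydraulic gradient i = Δh / L = 1.41 / 2520 = 0.0005595.
Darcy flux q = K · i = 1.260 × 0.0005595 = 0.0007050 m/day.
Seepage velocity v = q / n_e = 0.0007050 / 0.17 = 0.004147 m/day.
Travel time t = L / v = 2520 / 0.004147 = 6.077e+05 days = 1664 years.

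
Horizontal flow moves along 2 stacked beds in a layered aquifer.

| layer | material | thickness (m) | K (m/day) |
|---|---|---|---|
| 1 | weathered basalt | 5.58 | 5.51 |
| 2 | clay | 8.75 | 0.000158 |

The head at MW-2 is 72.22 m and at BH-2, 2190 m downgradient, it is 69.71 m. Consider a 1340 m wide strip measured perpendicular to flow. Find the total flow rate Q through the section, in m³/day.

Flow is parallel to layering, so each bed carries its own Darcy discharge and the transmissivities add.
Σ(K_i·b_i) = 5.51×5.58 + 0.000158×8.75 = 30.75 m²/day.
Hydraulic gradient i = (72.22 − 69.71) / 2190 = 2.51 / 2190 = 0.001146.
Q = Σ(K_i·b_i) · W · i = 30.75 × 1340 × 0.001146 = 47.22 m³/day.

47.2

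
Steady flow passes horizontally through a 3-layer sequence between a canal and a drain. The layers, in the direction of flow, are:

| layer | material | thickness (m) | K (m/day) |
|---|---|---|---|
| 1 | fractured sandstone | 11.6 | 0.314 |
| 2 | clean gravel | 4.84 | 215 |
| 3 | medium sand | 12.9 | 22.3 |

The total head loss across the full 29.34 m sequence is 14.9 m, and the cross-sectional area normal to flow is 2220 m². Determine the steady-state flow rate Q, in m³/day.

881

Flow is perpendicular to layering, so the layers act in series and the equivalent K is the thickness-weighted harmonic mean.
Total thickness L = 11.6 + 4.84 + 12.9 = 29.34 m.
Σ(b_i/K_i) = 11.6/0.314 + 4.84/215 + 12.9/22.3 = 37.54 d.
K_eq = L / Σ(b_i/K_i) = 29.34 / 37.54 = 0.7815 m/day.
Q = K_eq · A · (Δh/L) = 0.7815 × 2220 × (14.9/29.34) = 881.1 m³/day.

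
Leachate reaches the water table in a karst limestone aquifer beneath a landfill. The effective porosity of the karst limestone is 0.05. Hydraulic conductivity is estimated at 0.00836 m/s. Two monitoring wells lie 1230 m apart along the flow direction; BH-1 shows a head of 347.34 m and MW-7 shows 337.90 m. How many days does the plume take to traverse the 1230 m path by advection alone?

Convert K: 0.00836 m/s × 86400 = 722.3 m/day.
Hydraulic gradient i = (347.34 − 337.90) / 1230 = 9.44 / 1230 = 0.007675.
Darcy flux q = K · i = 722.3 × 0.007675 = 5.544 m/day.
Seepage velocity v = q / n_e = 5.544 / 0.05 = 110.9 m/day.
Travel time t = L / v = 1230 / 110.9 = 11.09 days.

11.1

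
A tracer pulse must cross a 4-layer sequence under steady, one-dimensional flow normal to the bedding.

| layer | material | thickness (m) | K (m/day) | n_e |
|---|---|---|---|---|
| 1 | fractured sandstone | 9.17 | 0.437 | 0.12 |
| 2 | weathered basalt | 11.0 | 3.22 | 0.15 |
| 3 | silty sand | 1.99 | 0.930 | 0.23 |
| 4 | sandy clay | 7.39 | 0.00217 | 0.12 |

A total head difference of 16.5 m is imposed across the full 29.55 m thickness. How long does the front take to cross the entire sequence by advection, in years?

With flow normal to the layers, continuity requires the same specific discharge q through every layer.
Σ(b_i/K_i) = 9.17/0.437 + 11.0/3.22 + 1.99/0.930 + 7.39/0.00217 = 3432 d.
q = Δh / Σ(b_i/K_i) = 16.5 / 3432 = 0.004808 m/day.
In each layer the seepage velocity is v_i = q/n_i, so the layer transit time is t_i = b_i·n_i / q:
  layer 1 (fractured sandstone): t_1 = 9.17 × 0.12 / 0.004808 = 228.9 d
  layer 2 (weathered basalt): t_2 = 11.0 × 0.15 / 0.004808 = 343.2 d
  layer 3 (silty sand): t_3 = 1.99 × 0.23 / 0.004808 = 95.20 d
  layer 4 (sandy clay): t_4 = 7.39 × 0.12 / 0.004808 = 184.5 d
Total t = Σ t_i = 851.8 days = 2.332 years.

2.33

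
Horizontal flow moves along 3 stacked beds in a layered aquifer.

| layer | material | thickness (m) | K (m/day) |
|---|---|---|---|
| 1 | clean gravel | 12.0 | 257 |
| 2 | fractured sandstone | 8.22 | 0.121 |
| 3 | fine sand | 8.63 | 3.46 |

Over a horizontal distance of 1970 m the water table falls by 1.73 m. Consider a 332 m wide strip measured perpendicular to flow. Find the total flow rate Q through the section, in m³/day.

Flow is parallel to layering, so each bed carries its own Darcy discharge and the transmissivities add.
Σ(K_i·b_i) = 257×12.0 + 0.121×8.22 + 3.46×8.63 = 3115 m²/day.
Hydraulic gradient i = Δh / L = 1.73 / 1970 = 0.0008782.
Q = Σ(K_i·b_i) · W · i = 3115 × 332 × 0.0008782 = 908.1 m³/day.

908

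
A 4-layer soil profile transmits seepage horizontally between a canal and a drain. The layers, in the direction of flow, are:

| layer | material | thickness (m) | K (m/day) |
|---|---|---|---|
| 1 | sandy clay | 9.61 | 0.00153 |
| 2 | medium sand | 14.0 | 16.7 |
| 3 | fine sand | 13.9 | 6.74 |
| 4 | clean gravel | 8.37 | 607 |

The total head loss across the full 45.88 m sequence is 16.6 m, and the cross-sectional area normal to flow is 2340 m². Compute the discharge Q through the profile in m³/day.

6.18

Flow is perpendicular to layering, so the layers act in series and the equivalent K is the thickness-weighted harmonic mean.
Total thickness L = 9.61 + 14.0 + 13.9 + 8.37 = 45.88 m.
Σ(b_i/K_i) = 9.61/0.00153 + 14.0/16.7 + 13.9/6.74 + 8.37/607 = 6284 d.
K_eq = L / Σ(b_i/K_i) = 45.88 / 6284 = 0.007301 m/day.
Q = K_eq · A · (Δh/L) = 0.007301 × 2340 × (16.6/45.88) = 6.181 m³/day.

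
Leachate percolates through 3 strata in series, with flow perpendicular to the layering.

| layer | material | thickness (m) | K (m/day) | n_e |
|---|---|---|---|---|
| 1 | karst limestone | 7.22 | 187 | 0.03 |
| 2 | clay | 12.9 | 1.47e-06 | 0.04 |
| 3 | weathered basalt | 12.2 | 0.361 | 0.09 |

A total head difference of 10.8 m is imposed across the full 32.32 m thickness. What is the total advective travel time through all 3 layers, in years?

With flow normal to the layers, continuity requires the same specific discharge q through every layer.
Σ(b_i/K_i) = 7.22/187 + 12.9/1.47e-06 + 12.2/0.361 = 8.776e+06 d.
q = Δh / Σ(b_i/K_i) = 10.8 / 8.776e+06 = 1.231e-06 m/day.
In each layer the seepage velocity is v_i = q/n_i, so the layer transit time is t_i = b_i·n_i / q:
  layer 1 (karst limestone): t_1 = 7.22 × 0.03 / 1.231e-06 = 1.760e+05 d
  layer 2 (clay): t_2 = 12.9 × 0.04 / 1.231e-06 = 4.193e+05 d
  layer 3 (weathered basalt): t_3 = 12.2 × 0.09 / 1.231e-06 = 8.922e+05 d
Total t = Σ t_i = 1.487e+06 days = 4072 years.

4070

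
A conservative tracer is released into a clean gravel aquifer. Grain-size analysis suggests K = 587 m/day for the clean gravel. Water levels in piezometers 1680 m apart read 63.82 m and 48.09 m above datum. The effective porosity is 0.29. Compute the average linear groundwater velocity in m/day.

19.0

Hydraulic gradient i = (63.82 − 48.09) / 1680 = 15.73 / 1680 = 0.009363.
Darcy flux q = K · i = 587.0 × 0.009363 = 5.496 m/day.
Seepage velocity v = q / n_e = 5.496 / 0.29 = 18.95 m/day.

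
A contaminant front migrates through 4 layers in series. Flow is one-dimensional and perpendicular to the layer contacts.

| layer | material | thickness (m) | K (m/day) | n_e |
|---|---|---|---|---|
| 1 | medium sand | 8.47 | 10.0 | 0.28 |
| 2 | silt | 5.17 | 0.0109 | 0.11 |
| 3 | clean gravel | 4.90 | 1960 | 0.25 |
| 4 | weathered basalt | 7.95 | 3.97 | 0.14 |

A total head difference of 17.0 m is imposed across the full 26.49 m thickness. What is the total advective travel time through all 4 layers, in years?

With flow normal to the layers, continuity requires the same specific discharge q through every layer.
Σ(b_i/K_i) = 8.47/10.0 + 5.17/0.0109 + 4.90/1960 + 7.95/3.97 = 477.2 d.
q = Δh / Σ(b_i/K_i) = 17.0 / 477.2 = 0.03563 m/day.
In each layer the seepage velocity is v_i = q/n_i, so the layer transit time is t_i = b_i·n_i / q:
  layer 1 (medium sand): t_1 = 8.47 × 0.28 / 0.03563 = 66.57 d
  layer 2 (silt): t_2 = 5.17 × 0.11 / 0.03563 = 15.96 d
  layer 3 (clean gravel): t_3 = 4.90 × 0.25 / 0.03563 = 34.38 d
  layer 4 (weathered basalt): t_4 = 7.95 × 0.14 / 0.03563 = 31.24 d
Total t = Σ t_i = 148.2 days = 0.4056 years.

0.406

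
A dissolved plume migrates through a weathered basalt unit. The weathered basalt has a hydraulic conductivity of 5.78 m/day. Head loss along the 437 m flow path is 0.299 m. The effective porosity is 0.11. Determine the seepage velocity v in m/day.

Hydraulic gradient i = Δh / L = 0.299 / 437 = 0.0006842.
Darcy flux q = K · i = 5.780 × 0.0006842 = 0.003955 m/day.
Seepage velocity v = q / n_e = 0.003955 / 0.11 = 0.03595 m/day.

0.0360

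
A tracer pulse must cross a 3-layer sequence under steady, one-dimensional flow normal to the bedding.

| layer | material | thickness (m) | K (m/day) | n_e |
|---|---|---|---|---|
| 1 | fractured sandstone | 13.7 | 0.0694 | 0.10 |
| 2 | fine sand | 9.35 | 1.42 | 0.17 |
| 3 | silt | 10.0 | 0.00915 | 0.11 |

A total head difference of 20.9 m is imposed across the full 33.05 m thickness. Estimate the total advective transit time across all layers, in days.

252

With flow normal to the layers, continuity requires the same specific discharge q through every layer.
Σ(b_i/K_i) = 13.7/0.0694 + 9.35/1.42 + 10.0/0.00915 = 1297 d.
q = Δh / Σ(b_i/K_i) = 20.9 / 1297 = 0.01612 m/day.
In each layer the seepage velocity is v_i = q/n_i, so the layer transit time is t_i = b_i·n_i / q:
  layer 1 (fractured sandstone): t_1 = 13.7 × 0.10 / 0.01612 = 85.01 d
  layer 2 (fine sand): t_2 = 9.35 × 0.17 / 0.01612 = 98.63 d
  layer 3 (silt): t_3 = 10.0 × 0.11 / 0.01612 = 68.26 d
Total t = Σ t_i = 251.9 days.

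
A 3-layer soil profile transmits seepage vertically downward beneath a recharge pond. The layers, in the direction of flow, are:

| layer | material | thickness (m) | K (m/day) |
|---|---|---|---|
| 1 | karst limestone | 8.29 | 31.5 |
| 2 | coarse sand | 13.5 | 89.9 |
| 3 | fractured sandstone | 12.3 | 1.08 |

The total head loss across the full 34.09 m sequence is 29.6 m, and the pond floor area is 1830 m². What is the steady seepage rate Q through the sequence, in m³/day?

Flow is perpendicular to layering, so the layers act in series and the equivalent K is the thickness-weighted harmonic mean.
Total thickness L = 8.29 + 13.5 + 12.3 = 34.09 m.
Σ(b_i/K_i) = 8.29/31.5 + 13.5/89.9 + 12.3/1.08 = 11.80 d.
K_eq = L / Σ(b_i/K_i) = 34.09 / 11.80 = 2.888 m/day.
Q = K_eq · A · (Δh/L) = 2.888 × 1830 × (29.6/34.09) = 4590 m³/day.

4590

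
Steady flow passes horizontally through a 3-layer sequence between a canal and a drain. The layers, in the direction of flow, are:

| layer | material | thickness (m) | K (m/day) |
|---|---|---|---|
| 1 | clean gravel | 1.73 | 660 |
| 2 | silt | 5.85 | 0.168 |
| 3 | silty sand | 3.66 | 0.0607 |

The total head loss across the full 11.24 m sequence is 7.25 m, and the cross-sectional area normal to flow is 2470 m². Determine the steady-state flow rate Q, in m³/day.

188

Flow is perpendicular to layering, so the layers act in series and the equivalent K is the thickness-weighted harmonic mean.
Total thickness L = 1.73 + 5.85 + 3.66 = 11.24 m.
Σ(b_i/K_i) = 1.73/660 + 5.85/0.168 + 3.66/0.0607 = 95.12 d.
K_eq = L / Σ(b_i/K_i) = 11.24 / 95.12 = 0.1182 m/day.
Q = K_eq · A · (Δh/L) = 0.1182 × 2470 × (7.25/11.24) = 188.3 m³/day.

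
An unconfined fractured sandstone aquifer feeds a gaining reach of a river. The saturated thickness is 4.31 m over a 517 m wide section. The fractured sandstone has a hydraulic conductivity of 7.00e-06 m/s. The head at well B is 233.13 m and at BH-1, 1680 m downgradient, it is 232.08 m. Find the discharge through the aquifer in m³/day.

Convert K: 7.00e-06 m/s × 86400 = 0.6048 m/day.
Cross-sectional area A = 517 × 4.31 = 2228 m².
Hydraulic gradient i = (233.13 − 232.08) / 1680 = 1.05 / 1680 = 0.0006250.
Darcy's law: Q = K · A · i = 0.6048 × 2228 × 0.0006250 = 0.8423 m³/day.

0.842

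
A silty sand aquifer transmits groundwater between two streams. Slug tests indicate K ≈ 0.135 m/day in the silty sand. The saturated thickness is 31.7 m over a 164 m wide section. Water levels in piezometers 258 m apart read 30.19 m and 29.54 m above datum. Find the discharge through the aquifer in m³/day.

Cross-sectional area A = 164 × 31.7 = 5199 m².
Hydraulic gradient i = (30.19 − 29.54) / 258 = 0.65 / 258 = 0.002519.
Darcy's law: Q = K · A · i = 0.1350 × 5199 × 0.002519 = 1.768 m³/day.

1.77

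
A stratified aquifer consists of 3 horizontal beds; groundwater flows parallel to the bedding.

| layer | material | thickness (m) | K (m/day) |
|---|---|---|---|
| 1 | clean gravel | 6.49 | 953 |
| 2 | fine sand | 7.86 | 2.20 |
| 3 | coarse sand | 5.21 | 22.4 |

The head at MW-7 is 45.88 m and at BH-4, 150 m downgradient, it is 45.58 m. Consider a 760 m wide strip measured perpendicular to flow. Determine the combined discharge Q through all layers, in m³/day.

Flow is parallel to layering, so each bed carries its own Darcy discharge and the transmissivities add.
Σ(K_i·b_i) = 953×6.49 + 2.20×7.86 + 22.4×5.21 = 6319 m²/day.
Hydraulic gradient i = (45.88 − 45.58) / 150 = 0.3 / 150 = 0.002000.
Q = Σ(K_i·b_i) · W · i = 6319 × 760 × 0.002000 = 9605 m³/day.

9600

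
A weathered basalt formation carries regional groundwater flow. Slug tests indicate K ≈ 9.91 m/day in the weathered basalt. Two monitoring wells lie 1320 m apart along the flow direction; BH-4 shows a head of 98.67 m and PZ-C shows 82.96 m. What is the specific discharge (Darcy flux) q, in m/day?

Hydraulic gradient i = (98.67 − 82.96) / 1320 = 15.71 / 1320 = 0.01190.
Specific discharge q = K · i = 9.910 × 0.01190 = 0.1179 m/day.

0.118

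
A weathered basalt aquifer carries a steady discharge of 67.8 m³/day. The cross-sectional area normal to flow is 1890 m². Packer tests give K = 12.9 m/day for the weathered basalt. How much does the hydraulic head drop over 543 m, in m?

1.51

From Q = K·A·i, i = Q / (K·A) = 67.8 / (12.90 × 1890) = 0.002781.
Head loss Δh = i · L = 0.002781 × 543 = 1.510 m.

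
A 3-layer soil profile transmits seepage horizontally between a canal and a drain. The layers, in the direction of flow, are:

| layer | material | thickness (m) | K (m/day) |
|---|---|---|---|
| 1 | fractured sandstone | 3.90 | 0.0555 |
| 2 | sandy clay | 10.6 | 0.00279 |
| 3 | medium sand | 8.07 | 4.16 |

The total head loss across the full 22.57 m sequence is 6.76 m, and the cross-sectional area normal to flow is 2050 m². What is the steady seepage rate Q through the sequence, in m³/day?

3.58

Flow is perpendicular to layering, so the layers act in series and the equivalent K is the thickness-weighted harmonic mean.
Total thickness L = 3.90 + 10.6 + 8.07 = 22.57 m.
Σ(b_i/K_i) = 3.90/0.0555 + 10.6/0.00279 + 8.07/4.16 = 3871 d.
K_eq = L / Σ(b_i/K_i) = 22.57 / 3871 = 0.005830 m/day.
Q = K_eq · A · (Δh/L) = 0.005830 × 2050 × (6.76/22.57) = 3.579 m³/day.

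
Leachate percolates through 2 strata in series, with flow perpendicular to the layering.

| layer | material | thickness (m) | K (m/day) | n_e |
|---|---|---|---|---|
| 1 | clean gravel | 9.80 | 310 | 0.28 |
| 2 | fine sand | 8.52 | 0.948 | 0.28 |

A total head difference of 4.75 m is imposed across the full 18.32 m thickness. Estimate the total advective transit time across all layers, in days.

With flow normal to the layers, continuity requires the same specific discharge q through every layer.
Σ(b_i/K_i) = 9.80/310 + 8.52/0.948 = 9.019 d.
q = Δh / Σ(b_i/K_i) = 4.75 / 9.019 = 0.5267 m/day.
In each layer the seepage velocity is v_i = q/n_i, so the layer transit time is t_i = b_i·n_i / q:
  layer 1 (clean gravel): t_1 = 9.80 × 0.28 / 0.5267 = 5.210 d
  layer 2 (fine sand): t_2 = 8.52 × 0.28 / 0.5267 = 4.530 d
Total t = Σ t_i = 9.740 days.

9.74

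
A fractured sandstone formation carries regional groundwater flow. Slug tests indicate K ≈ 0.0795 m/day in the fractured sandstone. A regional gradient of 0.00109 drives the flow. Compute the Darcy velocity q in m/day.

Hydraulic gradient i = 0.00109.
Specific discharge q = K · i = 0.07950 × 0.001090 = 8.666e-05 m/day.

8.67e-05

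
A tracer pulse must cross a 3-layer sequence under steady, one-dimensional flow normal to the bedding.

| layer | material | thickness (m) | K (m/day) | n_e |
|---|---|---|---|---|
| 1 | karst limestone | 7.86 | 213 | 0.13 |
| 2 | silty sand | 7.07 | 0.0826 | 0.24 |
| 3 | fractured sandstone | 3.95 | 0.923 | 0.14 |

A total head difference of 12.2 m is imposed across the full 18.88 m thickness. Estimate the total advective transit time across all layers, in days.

With flow normal to the layers, continuity requires the same specific discharge q through every layer.
Σ(b_i/K_i) = 7.86/213 + 7.07/0.0826 + 3.95/0.923 = 89.91 d.
q = Δh / Σ(b_i/K_i) = 12.2 / 89.91 = 0.1357 m/day.
In each layer the seepage velocity is v_i = q/n_i, so the layer transit time is t_i = b_i·n_i / q:
  layer 1 (karst limestone): t_1 = 7.86 × 0.13 / 0.1357 = 7.530 d
  layer 2 (silty sand): t_2 = 7.07 × 0.24 / 0.1357 = 12.50 d
  layer 3 (fractured sandstone): t_3 = 3.95 × 0.14 / 0.1357 = 4.075 d
Total t = Σ t_i = 24.11 days.

24.1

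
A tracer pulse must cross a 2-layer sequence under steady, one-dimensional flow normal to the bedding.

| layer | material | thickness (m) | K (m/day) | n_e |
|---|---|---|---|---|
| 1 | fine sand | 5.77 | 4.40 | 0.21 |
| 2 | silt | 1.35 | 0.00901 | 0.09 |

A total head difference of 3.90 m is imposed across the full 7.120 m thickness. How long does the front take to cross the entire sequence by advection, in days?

51.7

With flow normal to the layers, continuity requires the same specific discharge q through every layer.
Σ(b_i/K_i) = 5.77/4.40 + 1.35/0.00901 = 151.1 d.
q = Δh / Σ(b_i/K_i) = 3.90 / 151.1 = 0.02580 m/day.
In each layer the seepage velocity is v_i = q/n_i, so the layer transit time is t_i = b_i·n_i / q:
  layer 1 (fine sand): t_1 = 5.77 × 0.21 / 0.02580 = 46.96 d
  layer 2 (silt): t_2 = 1.35 × 0.09 / 0.02580 = 4.709 d
Total t = Σ t_i = 51.67 days.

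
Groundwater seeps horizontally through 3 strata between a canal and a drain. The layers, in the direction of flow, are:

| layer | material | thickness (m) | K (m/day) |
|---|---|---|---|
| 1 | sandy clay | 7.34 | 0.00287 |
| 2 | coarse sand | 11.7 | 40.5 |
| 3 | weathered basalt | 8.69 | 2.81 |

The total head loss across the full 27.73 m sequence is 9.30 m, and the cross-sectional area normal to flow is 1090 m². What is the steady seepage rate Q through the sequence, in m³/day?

3.96

Flow is perpendicular to layering, so the layers act in series and the equivalent K is the thickness-weighted harmonic mean.
Total thickness L = 7.34 + 11.7 + 8.69 = 27.73 m.
Σ(b_i/K_i) = 7.34/0.00287 + 11.7/40.5 + 8.69/2.81 = 2561 d.
K_eq = L / Σ(b_i/K_i) = 27.73 / 2561 = 0.01083 m/day.
Q = K_eq · A · (Δh/L) = 0.01083 × 1090 × (9.30/27.73) = 3.958 m³/day.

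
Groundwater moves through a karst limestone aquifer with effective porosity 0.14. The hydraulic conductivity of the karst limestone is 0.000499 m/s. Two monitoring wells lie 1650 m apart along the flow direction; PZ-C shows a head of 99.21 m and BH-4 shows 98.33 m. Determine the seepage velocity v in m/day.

Convert K: 0.000499 m/s × 86400 = 43.11 m/day.
Hydraulic gradient i = (99.21 − 98.33) / 1650 = 0.88 / 1650 = 0.0005333.
Darcy flux q = K · i = 43.11 × 0.0005333 = 0.02299 m/day.
Seepage velocity v = q / n_e = 0.02299 / 0.14 = 0.1642 m/day.

0.164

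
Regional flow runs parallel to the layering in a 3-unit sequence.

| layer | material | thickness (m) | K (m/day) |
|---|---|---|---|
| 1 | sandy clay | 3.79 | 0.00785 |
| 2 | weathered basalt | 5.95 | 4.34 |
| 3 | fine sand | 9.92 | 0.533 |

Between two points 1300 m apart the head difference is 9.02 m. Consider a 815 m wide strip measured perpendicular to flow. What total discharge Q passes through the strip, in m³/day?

176

Flow is parallel to layering, so each bed carries its own Darcy discharge and the transmissivities add.
Σ(K_i·b_i) = 0.00785×3.79 + 4.34×5.95 + 0.533×9.92 = 31.14 m²/day.
Hydraulic gradient i = Δh / L = 9.02 / 1300 = 0.006938.
Q = Σ(K_i·b_i) · W · i = 31.14 × 815 × 0.006938 = 176.1 m³/day.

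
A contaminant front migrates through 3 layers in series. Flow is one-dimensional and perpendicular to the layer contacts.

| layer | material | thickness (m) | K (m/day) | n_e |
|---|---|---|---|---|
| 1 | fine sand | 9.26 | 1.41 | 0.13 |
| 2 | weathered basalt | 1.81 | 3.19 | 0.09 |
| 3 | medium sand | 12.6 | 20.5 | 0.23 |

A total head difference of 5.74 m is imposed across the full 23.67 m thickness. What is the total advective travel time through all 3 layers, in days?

With flow normal to the layers, continuity requires the same specific discharge q through every layer.
Σ(b_i/K_i) = 9.26/1.41 + 1.81/3.19 + 12.6/20.5 = 7.749 d.
q = Δh / Σ(b_i/K_i) = 5.74 / 7.749 = 0.7407 m/day.
In each layer the seepage velocity is v_i = q/n_i, so the layer transit time is t_i = b_i·n_i / q:
  layer 1 (fine sand): t_1 = 9.26 × 0.13 / 0.7407 = 1.625 d
  layer 2 (weathered basalt): t_2 = 1.81 × 0.09 / 0.7407 = 0.2199 d
  layer 3 (medium sand): t_3 = 12.6 × 0.23 / 0.7407 = 3.913 d
Total t = Σ t_i = 5.758 days.

5.76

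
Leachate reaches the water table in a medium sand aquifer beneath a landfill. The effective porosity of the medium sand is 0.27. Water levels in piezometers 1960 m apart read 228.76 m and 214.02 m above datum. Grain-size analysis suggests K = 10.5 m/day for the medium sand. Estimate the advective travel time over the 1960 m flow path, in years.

18.3

Hydraulic gradient i = (228.76 − 214.02) / 1960 = 14.74 / 1960 = 0.007520.
Darcy flux q = K · i = 10.50 × 0.007520 = 0.07896 m/day.
Seepage velocity v = q / n_e = 0.07896 / 0.27 = 0.2925 m/day.
Travel time t = L / v = 1960 / 0.2925 = 6702 days = 18.35 years.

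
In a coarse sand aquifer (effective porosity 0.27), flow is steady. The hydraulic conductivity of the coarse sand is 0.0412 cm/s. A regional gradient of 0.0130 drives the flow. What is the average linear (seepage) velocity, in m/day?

1.71

Convert K: 0.0412 cm/s × 864 = 35.60 m/day.
Hydraulic gradient i = 0.0130.
Darcy flux q = K · i = 35.60 × 0.01300 = 0.4628 m/day.
Seepage velocity v = q / n_e = 0.4628 / 0.27 = 1.714 m/day.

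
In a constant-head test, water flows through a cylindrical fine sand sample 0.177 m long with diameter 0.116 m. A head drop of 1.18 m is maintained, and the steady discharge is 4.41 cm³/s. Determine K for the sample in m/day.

Cross-sectional area A = π·(d/2)² = π × (0.116/2)² = 0.01057 m².
Convert discharge: 4.41 cm³/s = 4.410e-06 m³/s.
Darcy's law rearranged: K = Q·L / (A·Δh) = 4.410e-06 × 0.177 / (0.01057 × 1.18) = 6.259e-05 m/s = 5.408 m/day.

5.41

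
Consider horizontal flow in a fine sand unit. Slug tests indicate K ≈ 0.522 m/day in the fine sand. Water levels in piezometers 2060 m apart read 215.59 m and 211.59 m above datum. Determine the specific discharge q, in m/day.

0.00101

Hydraulic gradient i = (215.59 − 211.59) / 2060 = 4 / 2060 = 0.001942.
Specific discharge q = K · i = 0.5220 × 0.001942 = 0.001014 m/day.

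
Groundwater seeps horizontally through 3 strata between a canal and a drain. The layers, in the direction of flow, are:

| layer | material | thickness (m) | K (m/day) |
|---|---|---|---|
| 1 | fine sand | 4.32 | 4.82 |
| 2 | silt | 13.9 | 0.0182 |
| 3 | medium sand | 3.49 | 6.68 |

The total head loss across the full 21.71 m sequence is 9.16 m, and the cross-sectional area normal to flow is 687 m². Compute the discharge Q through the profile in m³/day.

8.22

Flow is perpendicular to layering, so the layers act in series and the equivalent K is the thickness-weighted harmonic mean.
Total thickness L = 4.32 + 13.9 + 3.49 = 21.71 m.
Σ(b_i/K_i) = 4.32/4.82 + 13.9/0.0182 + 3.49/6.68 = 765.2 d.
K_eq = L / Σ(b_i/K_i) = 21.71 / 765.2 = 0.02837 m/day.
Q = K_eq · A · (Δh/L) = 0.02837 × 687 × (9.16/21.71) = 8.224 m³/day.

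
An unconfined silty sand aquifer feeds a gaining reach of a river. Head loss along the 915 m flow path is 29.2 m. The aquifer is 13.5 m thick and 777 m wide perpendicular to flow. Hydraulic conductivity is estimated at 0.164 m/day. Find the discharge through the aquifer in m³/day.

Cross-sectional area A = 777 × 13.5 = 10490 m².
Hydraulic gradient i = Δh / L = 29.2 / 915 = 0.03191.
Darcy's law: Q = K · A · i = 0.1640 × 10490 × 0.03191 = 54.90 m³/day.

54.9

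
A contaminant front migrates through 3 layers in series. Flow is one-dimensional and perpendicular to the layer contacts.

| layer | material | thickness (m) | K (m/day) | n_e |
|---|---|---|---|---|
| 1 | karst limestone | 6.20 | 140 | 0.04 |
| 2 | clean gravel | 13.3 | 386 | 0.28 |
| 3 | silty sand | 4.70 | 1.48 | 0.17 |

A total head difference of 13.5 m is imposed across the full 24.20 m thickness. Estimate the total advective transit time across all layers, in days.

With flow normal to the layers, continuity requires the same specific discharge q through every layer.
Σ(b_i/K_i) = 6.20/140 + 13.3/386 + 4.70/1.48 = 3.254 d.
q = Δh / Σ(b_i/K_i) = 13.5 / 3.254 = 4.148 m/day.
In each layer the seepage velocity is v_i = q/n_i, so the layer transit time is t_i = b_i·n_i / q:
  layer 1 (karst limestone): t_1 = 6.20 × 0.04 / 4.148 = 0.05978 d
  layer 2 (clean gravel): t_2 = 13.3 × 0.28 / 4.148 = 0.8977 d
  layer 3 (silty sand): t_3 = 4.70 × 0.17 / 4.148 = 0.1926 d
Total t = Σ t_i = 1.150 days.

1.15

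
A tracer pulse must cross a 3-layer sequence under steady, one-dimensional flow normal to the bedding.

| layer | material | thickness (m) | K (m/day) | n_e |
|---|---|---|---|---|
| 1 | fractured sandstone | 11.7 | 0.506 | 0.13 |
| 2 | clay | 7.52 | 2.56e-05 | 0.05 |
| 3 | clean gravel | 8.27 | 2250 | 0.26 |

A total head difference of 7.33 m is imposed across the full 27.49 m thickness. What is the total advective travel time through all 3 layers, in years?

444

With flow normal to the layers, continuity requires the same specific discharge q through every layer.
Σ(b_i/K_i) = 11.7/0.506 + 7.52/2.56e-05 + 8.27/2250 = 2.938e+05 d.
q = Δh / Σ(b_i/K_i) = 7.33 / 2.938e+05 = 2.495e-05 m/day.
In each layer the seepage velocity is v_i = q/n_i, so the layer transit time is t_i = b_i·n_i / q:
  layer 1 (fractured sandstone): t_1 = 11.7 × 0.13 / 2.495e-05 = 60959 d
  layer 2 (clay): t_2 = 7.52 × 0.05 / 2.495e-05 = 15069 d
  layer 3 (clean gravel): t_3 = 8.27 × 0.26 / 2.495e-05 = 86176 d
Total t = Σ t_i = 1.622e+05 days = 444.1 years.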